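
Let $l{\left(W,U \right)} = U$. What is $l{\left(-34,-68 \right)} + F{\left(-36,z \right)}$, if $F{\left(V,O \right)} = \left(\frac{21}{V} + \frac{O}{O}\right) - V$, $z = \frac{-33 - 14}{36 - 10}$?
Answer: $- \frac{379}{12} \approx -31.583$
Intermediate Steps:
$z = - \frac{47}{26} \approx -1.8077$
$F{\left(V,O \right)} = 1 - V + \frac{21}{V}$ ($F{\left(V,O \right)} = \left(\frac{21}{V} + 1\right) - V = \left(1 + \frac{21}{V}\right) - V = 1 - V + \frac{21}{V}$)
$l{\left(-34,-68 \right)} + F{\left(-36,z \right)} = -68 + \left(1 - -36 + \frac{21}{-36}\right) = -68 + \left(1 + 36 + 21 \left(- \frac{1}{36}\right)\right) = -68 + \left(1 + 36 - \frac{7}{12}\right) = -68 + \frac{437}{12} = - \frac{379}{12}$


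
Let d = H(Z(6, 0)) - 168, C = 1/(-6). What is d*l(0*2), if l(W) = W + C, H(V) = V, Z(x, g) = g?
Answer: 28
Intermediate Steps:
C = -⅙ ≈ -0.16667
l(W) = -⅙ + W (l(W) = W - ⅙ = -⅙ + W)
d = -168 (d = 0 - 168 = -168)
d*l(0*2) = -168*(-⅙ + 0*2) = -168*(-⅙ + 0) = -168*(-⅙) = 28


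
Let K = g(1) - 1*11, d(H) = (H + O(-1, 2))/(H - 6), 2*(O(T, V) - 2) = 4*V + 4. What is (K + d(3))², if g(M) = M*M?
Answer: 1681/9 ≈ 186.78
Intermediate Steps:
O(T, V) = 4 + 2*V (O(T, V) = 2 + (4*V + 4)/2 = 2 + (4 + 4*V)/2 = 2 + (2 + 2*V) = 4 + 2*V)
g(M) = M²
d(H) = (8 + H)/(-6 + H) (d(H) = (H + (4 + 2*2))/(H - 6) = (H + (4 + 4))/(-6 + H) = (H + 8)/(-6 + H) = (8 + H)/(-6 + H))
K = -10 (K = 1² - 1*11 = 1 - 11 = -10)
(K + d(3))² = (-10 + (8 + 3)/(-6 + 3))² = (-10 + 11/(-3))² = (-10 - ⅓*11)² = (-10 - 11/3)² = (-41/3)² = 1681/9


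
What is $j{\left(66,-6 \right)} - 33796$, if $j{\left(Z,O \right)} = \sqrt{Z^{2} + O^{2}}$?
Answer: $-33796 + 6 \sqrt{122} \approx -33730.0$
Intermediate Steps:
$j{\left(Z,O \right)} = \sqrt{O^{2} + Z^{2}}$
$j{\left(66,-6 \right)} - 33796 = \sqrt{\left(-6\right)^{2} + 66^{2}} - 33796 = \sqrt{36 + 4356} - 33796 = \sqrt{4392} - 33796 = 6 \sqrt{122} - 33796 = -33796 + 6 \sqrt{122}$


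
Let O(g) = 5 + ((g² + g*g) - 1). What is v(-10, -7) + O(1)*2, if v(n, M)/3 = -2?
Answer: 6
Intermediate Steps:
v(n, M) = -6 (v(n, M) = 3*(-2) = -6)
O(g) = 4 + 2*g² (O(g) = 5 + ((g² + g²) - 1) = 5 + (2*g² - 1) = 5 + (-1 + 2*g²) = 4 + 2*g²)
v(-10, -7) + O(1)*2 = -6 + (4 + 2*1²)*2 = -6 + (4 + 2*1)*2 = -6 + (4 + 2)*2 = -6 + 6*2 = -6 + 12 = 6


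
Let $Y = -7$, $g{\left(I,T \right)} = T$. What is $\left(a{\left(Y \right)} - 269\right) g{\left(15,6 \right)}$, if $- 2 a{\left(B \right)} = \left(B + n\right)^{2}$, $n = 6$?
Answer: $-1617$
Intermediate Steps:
$a{\left(B \right)} = - \frac{\left(6 + B\right)^{2}}{2}$ ($a{\left(B \right)} = - \frac{\left(B + 6\right)^{2}}{2} = - \frac{\left(6 + B\right)^{2}}{2}$)
$\left(a{\left(Y \right)} - 269\right) g{\left(15,6 \right)} = \left(- \frac{\left(6 - 7\right)^{2}}{2} - 269\right) 6 = \left(- \frac{\left(-1\right)^{2}}{2} - 269\right) 6 = \left(\left(- \frac{1}{2}\right) 1 - 269\right) 6 = \left(- \frac{1}{2} - 269\right) 6 = \left(- \frac{539}{2}\right) 6 = -1617$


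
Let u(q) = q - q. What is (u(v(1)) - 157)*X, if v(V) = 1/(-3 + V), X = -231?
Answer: 36267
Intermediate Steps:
u(q) = 0
(u(v(1)) - 157)*X = (0 - 157)*(-231) = -157*(-231) = 36267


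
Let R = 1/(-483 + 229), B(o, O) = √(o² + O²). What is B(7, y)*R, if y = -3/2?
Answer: -√205/508 ≈ -0.028185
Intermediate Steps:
y = -3/2 (y = -3*½ = -3/2 ≈ -1.5000)
B(o, O) = √(O² + o²)
R = -1/254 (R = 1/(-254) = -1/254 ≈ -0.0039370)
B(7, y)*R = √((-3/2)² + 7²)*(-1/254) = √(9/4 + 49)*(-1/254) = √(205/4)*(-1/254) = (√205/2)*(-1/254) = -√205/508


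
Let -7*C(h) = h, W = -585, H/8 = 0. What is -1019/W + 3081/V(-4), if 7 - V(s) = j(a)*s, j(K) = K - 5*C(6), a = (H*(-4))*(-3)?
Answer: 75674/585 ≈ 129.36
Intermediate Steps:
H = 0 (H = 8*0 = 0)
a = 0 (a = (0*(-4))*(-3) = 0*(-3) = 0)
C(h) = -h/7
j(K) = 30/7 + K (j(K) = K - (-5)*6/7 = K - 5*(-6/7) = K + 30/7 = 30/7 + K)
V(s) = 7 - 30*s/7 (V(s) = 7 - (30/7 + 0)*s = 7 - 30*s/7)
-1019/W + 3081/V(-4) = -1019/(-585) + 3081/(7 - 30/7*(-4)) = -1019*(-1/585) + 3081/(7 + 120/7) = 1019/585 + 3081/(169/7) = 1019/585 + 3081*(7/169) = 1019/585 + 1659/13 = 75674/585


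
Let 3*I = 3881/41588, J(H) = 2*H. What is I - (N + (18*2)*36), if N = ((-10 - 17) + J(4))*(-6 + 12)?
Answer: -147467167/124764 ≈ -1182.0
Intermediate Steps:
N = -114 (N = ((-10 - 17) + 2*4)*(-6 + 12) = (-27 + 8)*6 = -19*6 = -114)
I = 3881/124764 (I = (3881/41588)/3 = (3881*(1/41588))/3 = (1/3)*(3881/41588) = 3881/124764 ≈ 0.031107)
I - (N + (18*2)*36) = 3881/124764 - (-114 + (18*2)*36) = 3881/124764 - (-114 + 36*36) = 3881/124764 - (-114 + 1296) = 3881/124764 - 1*1182 = 3881/124764 - 1182 = -147467167/124764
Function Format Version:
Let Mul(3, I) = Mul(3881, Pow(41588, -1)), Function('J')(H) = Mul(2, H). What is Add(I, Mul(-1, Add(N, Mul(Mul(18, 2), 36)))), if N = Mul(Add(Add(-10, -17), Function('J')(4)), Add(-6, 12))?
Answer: Rational(-147467167, 124764) ≈ -1182.0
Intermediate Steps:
N = -114 (N = Mul(Add(Add(-10, -17), Mul(2, 4)), Add(-6, 12)) = Mul(Add(-27, 8), 6) = Mul(-19, 6) = -114)
I = Rational(3881, 124764) (I = Mul(Rational(1, 3), Mul(3881, Pow(41588, -1))) = Mul(Rational(1, 3), Mul(3881, Rational(1, 41588))) = Mul(Rational(1, 3), Rational(3881, 41588)) = Rational(3881, 124764) ≈ 0.031107)
Add(I, Mul(-1, Add(N, Mul(Mul(18, 2), 36)))) = Add(Rational(3881, 124764), Mul(-1, Add(-114, Mul(Mul(18, 2), 36)))) = Add(Rational(3881, 124764), Mul(-1, Add(-114, Mul(36, 36)))) = Add(Rational(3881, 124764), Mul(-1, Add(-114, 1296))) = Add(Rational(3881, 124764), Mul(-1, 1182)) = Add(Rational(3881, 124764), -1182) = Rational(-147467167, 124764)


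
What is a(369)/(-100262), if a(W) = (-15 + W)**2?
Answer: -62658/50131 ≈ -1.2499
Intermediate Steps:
a(369)/(-100262) = (-15 + 369)**2/(-100262) = 354**2*(-1/100262) = 125316*(-1/100262) = -62658/50131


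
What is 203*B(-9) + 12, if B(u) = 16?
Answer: 3260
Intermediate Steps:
203*B(-9) + 12 = 203*16 + 12 = 3248 + 12 = 3260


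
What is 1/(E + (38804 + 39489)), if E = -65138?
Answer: 1/13155 ≈ 7.6017e-5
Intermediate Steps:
1/(E + (38804 + 39489)) = 1/(-65138 + (38804 + 39489)) = 1/(-65138 + 78293) = 1/13155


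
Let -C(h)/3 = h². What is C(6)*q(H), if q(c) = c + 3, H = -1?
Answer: -216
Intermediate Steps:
C(h) = -3*h²
q(c) = 3 + c
C(6)*q(H) = (-3*6²)*(3 - 1) = -3*36*2 = -108*2 = -216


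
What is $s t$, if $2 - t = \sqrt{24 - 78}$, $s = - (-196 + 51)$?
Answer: $290 - 435 i \sqrt{6} \approx 290.0 - 1065.5 i$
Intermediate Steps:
$s = 145$ ($s = \left(-1\right) \left(-145\right) = 145$)
$t = 2 - 3 i \sqrt{6}$ ($t = 2 - \sqrt{24 - 78} = 2 - \sqrt{-54} = 2 - 3 i \sqrt{6} \approx 2.0 - 7.3485 i$)
$s t = 145 \left(2 - 3 i \sqrt{6}\right) = 290 - 435 i \sqrt{6}$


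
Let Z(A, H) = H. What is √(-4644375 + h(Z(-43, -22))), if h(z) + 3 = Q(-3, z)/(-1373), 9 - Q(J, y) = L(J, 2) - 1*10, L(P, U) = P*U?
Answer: I*√8755251689087/1373 ≈ 2155.1*I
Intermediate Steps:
Q(J, y) = 19 - 2*J (Q(J, y) = 9 - (J*2 - 1*10) = 9 - (2*J - 10) = 9 - (-10 + 2*J) = 9 + (10 - 2*J) = 19 - 2*J)
h(z) = -4144/1373 (h(z) = -3 + (19 - 2*(-3))/(-1373) = -3 + (19 + 6)*(-1/1373) = -3 + 25*(-1/1373) = -3 - 25/1373 = -4144/1373)
√(-4644375 + h(Z(-43, -22))) = √(-4644375 - 4144/1373) = √(-6376731019/1373) = I*√8755251689087/1373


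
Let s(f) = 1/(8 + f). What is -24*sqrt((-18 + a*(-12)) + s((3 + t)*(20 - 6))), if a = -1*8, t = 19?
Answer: -1884*sqrt(79)/79 ≈ -211.97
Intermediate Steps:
a = -8
-24*sqrt((-18 + a*(-12)) + s((3 + t)*(20 - 6))) = -24*sqrt((-18 - 8*(-12)) + 1/(8 + (3 + 19)*(20 - 6))) = -24*sqrt((-18 + 96) + 1/(8 + 22*14)) = -24*sqrt(78 + 1/(8 + 308)) = -24*sqrt(78 + 1/316) = -1884*sqrt(79)/79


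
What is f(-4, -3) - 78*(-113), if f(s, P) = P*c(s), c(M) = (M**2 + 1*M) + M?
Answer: 8790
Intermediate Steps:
c(M) = M**2 + 2*M (c(M) = (M**2 + M) + M = (M + M**2) + M = M**2 + 2*M)
f(s, P) = P*s*(2 + s) (f(s, P) = P*(s*(2 + s)) = P*s*(2 + s))
f(-4, -3) - 78*(-113) = -3*(-4)*(2 - 4) - 78*(-113) = -3*(-4)*(-2) + 8814 = -24 + 8814 = 8790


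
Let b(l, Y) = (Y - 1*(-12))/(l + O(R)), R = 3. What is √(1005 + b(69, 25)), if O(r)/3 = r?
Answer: √6117306/78 ≈ 31.709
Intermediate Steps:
O(r) = 3*r
b(l, Y) = (12 + Y)/(9 + l) (b(l, Y) = (Y - 1*(-12))/(l + 3*3) = (Y + 12)/(l + 9) = (12 + Y)/(9 + l))
√(1005 + b(69, 25)) = √(1005 + (12 + 25)/(9 + 69)) = √(1005 + 37/78) = √(78427/78) = √6117306/78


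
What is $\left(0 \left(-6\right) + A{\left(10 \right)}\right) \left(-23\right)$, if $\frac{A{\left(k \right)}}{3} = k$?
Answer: $-690$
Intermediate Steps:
$A{\left(k \right)} = 3 k$
$\left(0 \left(-6\right) + A{\left(10 \right)}\right) \left(-23\right) = \left(0 \left(-6\right) + 3 \cdot 10\right) \left(-23\right) = \left(0 + 30\right) \left(-23\right) = 30 \left(-23\right) = -690$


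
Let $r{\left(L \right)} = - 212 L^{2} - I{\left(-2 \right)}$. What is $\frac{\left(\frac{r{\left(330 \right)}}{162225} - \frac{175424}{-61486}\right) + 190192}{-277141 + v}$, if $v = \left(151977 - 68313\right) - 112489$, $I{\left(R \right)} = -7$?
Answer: $- \frac{947845833421601}{1525939083922050} \approx -0.62116$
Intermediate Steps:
$r{\left(L \right)} = 7 - 212 L^{2}$ ($r{\left(L \right)} = - 212 L^{2} - -7 = - 212 L^{2} + 7 = 7 - 212 L^{2}$)
$v = -28825$ ($v = 83664 - 112489 = -28825$)
$\frac{\left(\frac{r{\left(330 \right)}}{162225} - \frac{175424}{-61486}\right) + 190192}{-277141 + v} = \frac{\left(\frac{7 - 212 \cdot 330^{2}}{162225} - \frac{175424}{-61486}\right) + 190192}{-277141 - 28825} = \frac{\left(\left(7 - 23086800\right) \frac{1}{162225} - - \frac{87712}{30743}\right) + 190192}{-305966} = \left(\left(\left(7 - 23086800\right) \frac{1}{162225} + \frac{87712}{30743}\right) + 190192\right) \left(- \frac{1}{305966}\right) = \left(\left(\left(-23086793\right) \frac{1}{162225} + \frac{87712}{30743}\right) + 190192\right) \left(- \frac{1}{305966}\right) = \left(\left(- \frac{23086793}{162225} + \frac{87712}{30743}\right) + 190192\right) \left(- \frac{1}{305966}\right) = \left(- \frac{695528197999}{4987283175} + 190192\right) \left(- \frac{1}{305966}\right) = \frac{947845833421601}{4987283175} \left(- \frac{1}{305966}\right) = - \frac{947845833421601}{1525939083922050}$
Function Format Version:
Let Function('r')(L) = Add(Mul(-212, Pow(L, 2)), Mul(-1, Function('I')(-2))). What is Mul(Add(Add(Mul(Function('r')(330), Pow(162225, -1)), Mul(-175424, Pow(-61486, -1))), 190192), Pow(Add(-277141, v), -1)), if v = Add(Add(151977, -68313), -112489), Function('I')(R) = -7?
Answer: Rational(-947845833421601, 1525939083922050) ≈ -0.62116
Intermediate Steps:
Function('r')(L) = Add(7, Mul(-212, Pow(L, 2))) (Function('r')(L) = Add(Mul(-212, Pow(L, 2)), Mul(-1, -7)) = Add(Mul(-212, Pow(L, 2)), 7) = Add(7, Mul(-212, Pow(L, 2))))
v = -28825 (v = Add(83664, -112489) = -28825)
Mul(Add(Add(Mul(Function('r')(330), Pow(162225, -1)), Mul(-175424, Pow(-61486, -1))), 190192), Pow(Add(-277141, v), -1)) = Mul(Add(Add(Mul(Add(7, Mul(-212, Pow(330, 2))), Pow(162225, -1)), Mul(-175424, Pow(-61486, -1))), 190192), Pow(Add(-277141, -28825), -1)) = Mul(Add(Add(Mul(Add(7, Mul(-212, 108900)), Rational(1, 162225)), Mul(-175424, Rational(-1, 61486))), 190192), Pow(-305966, -1)) = Mul(Add(Add(Mul(Add(7, -23086800), Rational(1, 162225)), Rational(87712, 30743)), 190192), Rational(-1, 305966)) = Mul(Add(Add(Mul(-23086793, Rational(1, 162225)), Rational(87712, 30743)), 190192), Rational(-1, 305966)) = Mul(Add(Add(Rational(-23086793, 162225), Rational(87712, 30743)), 190192), Rational(-1, 305966)) = Mul(Add(Rational(-695528197999, 4987283175), 190192), Rational(-1, 305966)) = Mul(Rational(947845833421601, 4987283175), Rational(-1, 305966)) = Rational(-947845833421601, 1525939083922050)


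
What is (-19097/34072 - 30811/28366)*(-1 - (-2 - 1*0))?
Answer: -795748947/483243176 ≈ -1.6467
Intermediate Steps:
(-19097/34072 - 30811/28366)*(-1 - (-2 - 1*0)) = (-19097*1/34072 - 30811*1/28366)*(-1 - (-2 + 0)) = (-19097/34072 - 30811/28366)*(-1 - 1*(-2)) = -795748947*(-1 + 2)/483243176 = -795748947/483243176*1 = -795748947/483243176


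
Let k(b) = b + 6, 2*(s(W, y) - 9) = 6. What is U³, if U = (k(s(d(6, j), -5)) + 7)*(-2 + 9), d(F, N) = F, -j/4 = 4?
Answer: 5359375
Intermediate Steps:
j = -16 (j = -4*4 = -16)
s(W, y) = 12 (s(W, y) = 9 + (½)*6 = 9 + 3 = 12)
k(b) = 6 + b
U = 175 (U = ((6 + 12) + 7)*(-2 + 9) = (18 + 7)*7 = 25*7 = 175)
U³ = 175³ = 5359375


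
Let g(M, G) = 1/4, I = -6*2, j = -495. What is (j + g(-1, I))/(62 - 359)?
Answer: 1979/1188 ≈ 1.6658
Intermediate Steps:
I = -12
g(M, G) = ¼
(j + g(-1, I))/(62 - 359) = (-495 + ¼)/(62 - 359) = -1979/4/(-297) = -1979/4*(-1/297) = 1979/1188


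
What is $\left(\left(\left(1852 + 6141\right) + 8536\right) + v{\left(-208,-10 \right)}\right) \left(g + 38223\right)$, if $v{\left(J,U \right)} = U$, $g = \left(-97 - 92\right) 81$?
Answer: $378516366$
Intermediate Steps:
$g = -15309$ ($g = \left(-189\right) 81 = -15309$)
$\left(\left(\left(1852 + 6141\right) + 8536\right) + v{\left(-208,-10 \right)}\right) \left(g + 38223\right) = \left(\left(\left(1852 + 6141\right) + 8536\right) - 10\right) \left(-15309 + 38223\right) = \left(\left(7993 + 8536\right) - 10\right) 22914 = \left(16529 - 10\right) 22914 = 16519 \cdot 22914 = 378516366$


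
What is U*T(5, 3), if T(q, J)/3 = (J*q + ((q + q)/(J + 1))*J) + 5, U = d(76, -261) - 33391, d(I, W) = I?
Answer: -5496975/2 ≈ -2.7485e+6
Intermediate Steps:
U = -33315 (U = 76 - 33391 = -33315)
T(q, J) = 15 + 3*J*q + 6*J*q/(1 + J) (T(q, J) = 3*((J*q + ((q + q)/(J + 1))*J) + 5) = 3*((J*q + ((2*q)/(1 + J))*J) + 5) = 3*((J*q + (2*q/(1 + J))*J) + 5) = 3*((J*q + 2*J*q/(1 + J)) + 5) = 3*(5 + J*q + 2*J*q/(1 + J)) = 15 + 3*J*q + 6*J*q/(1 + J))
U*T(5, 3) = -99945*(5 + 5*3 + 5*3² + 3*3*5)/(1 + 3) = -99945*(5 + 15 + 5*9 + 45)/4 = -99945*(5 + 15 + 45 + 45)/4 = -99945*110/4 = -33315*165/2 = -5496975/2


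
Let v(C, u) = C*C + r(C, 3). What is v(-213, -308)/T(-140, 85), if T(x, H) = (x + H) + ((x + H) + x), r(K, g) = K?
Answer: -22578/125 ≈ -180.62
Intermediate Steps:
T(x, H) = 2*H + 3*x (T(x, H) = (H + x) + ((H + x) + x) = (H + x) + (H + 2*x) = 2*H + 3*x)
v(C, u) = C + C² (v(C, u) = C*C + C = C² + C = C + C²)
v(-213, -308)/T(-140, 85) = (-213*(1 - 213))/(2*85 + 3*(-140)) = (-213*(-212))/(170 - 420) = 45156/(-250) = 45156*(-1/250) = -22578/125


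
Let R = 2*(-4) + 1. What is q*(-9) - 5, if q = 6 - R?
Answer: -122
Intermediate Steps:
R = -7 (R = -8 + 1 = -7)
q = 13 (q = 6 - 1*(-7) = 6 + 7 = 13)
q*(-9) - 5 = 13*(-9) - 5 = -117 - 5 = -122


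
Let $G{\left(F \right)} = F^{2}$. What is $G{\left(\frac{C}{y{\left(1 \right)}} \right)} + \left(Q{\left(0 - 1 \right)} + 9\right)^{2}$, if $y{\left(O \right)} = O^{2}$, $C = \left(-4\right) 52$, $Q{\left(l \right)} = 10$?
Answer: $43625$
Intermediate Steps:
$C = -208$
$G{\left(\frac{C}{y{\left(1 \right)}} \right)} + \left(Q{\left(0 - 1 \right)} + 9\right)^{2} = \left(- \frac{208}{1^{2}}\right)^{2} + \left(10 + 9\right)^{2} = \left(- \frac{208}{1}\right)^{2} + 19^{2} = \left(\left(-208\right) 1\right)^{2} + 361 = \left(-208\right)^{2} + 361 = 43264 + 361 = 43625$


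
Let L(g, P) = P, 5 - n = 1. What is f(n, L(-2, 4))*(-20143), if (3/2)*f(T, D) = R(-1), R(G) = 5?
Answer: -201430/3 ≈ -67143.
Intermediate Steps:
n = 4 (n = 5 - 1*1 = 5 - 1 = 4)
f(T, D) = 10/3 (f(T, D) = (⅔)*5 = 10/3)
f(n, L(-2, 4))*(-20143) = (10/3)*(-20143) = -201430/3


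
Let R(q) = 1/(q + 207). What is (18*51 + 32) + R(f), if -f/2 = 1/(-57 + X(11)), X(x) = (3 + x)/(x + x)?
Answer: 60972260/64181 ≈ 950.00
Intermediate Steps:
X(x) = (3 + x)/(2*x) (X(x) = (3 + x)/((2*x)) = (3 + x)*(1/(2*x)) = (3 + x)/(2*x))
f = 11/310 (f = -2/(-57 + (1/2)*(3 + 11)/11) = -2/(-57 + (1/2)*(1/11)*14) = -2/(-57 + 7/11) = -2/(-620/11) = -2*(-11/620) = 11/310 ≈ 0.035484)
R(q) = 1/(207 + q)
(18*51 + 32) + R(f) = (18*51 + 32) + 1/(207 + 11/310) = (918 + 32) + 1/(64181/310) = 950 + 310/64181 = 60972260/64181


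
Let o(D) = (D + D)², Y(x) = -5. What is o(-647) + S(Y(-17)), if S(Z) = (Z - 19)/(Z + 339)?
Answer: 279630800/167 ≈ 1.6744e+6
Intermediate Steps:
o(D) = 4*D² (o(D) = (2*D)² = 4*D²)
S(Z) = (-19 + Z)/(339 + Z)
o(-647) + S(Y(-17)) = 4*(-647)² + (-19 - 5)/(339 - 5) = 4*418609 - 24/334 = 1674436 + (1/334)*(-24) = 1674436 - 12/167 = 279630800/167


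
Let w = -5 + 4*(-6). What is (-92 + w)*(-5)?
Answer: 605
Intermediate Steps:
w = -29 (w = -5 - 24 = -29)
(-92 + w)*(-5) = (-92 - 29)*(-5) = -121*(-5) = 605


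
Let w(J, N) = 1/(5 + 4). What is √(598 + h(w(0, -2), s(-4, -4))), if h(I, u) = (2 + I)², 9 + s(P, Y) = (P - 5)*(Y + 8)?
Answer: √48799/9 ≈ 24.545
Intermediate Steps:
w(J, N) = ⅑ (w(J, N) = 1/9 = ⅑)
s(P, Y) = -9 + (-5 + P)*(8 + Y) (s(P, Y) = -9 + (P - 5)*(Y + 8) = -9 + (-5 + P)*(8 + Y))
√(598 + h(w(0, -2), s(-4, -4))) = √(598 + (2 + ⅑)²) = √(598 + (19/9)²) = √(598 + 361/81) = √(48799/81) = √48799/9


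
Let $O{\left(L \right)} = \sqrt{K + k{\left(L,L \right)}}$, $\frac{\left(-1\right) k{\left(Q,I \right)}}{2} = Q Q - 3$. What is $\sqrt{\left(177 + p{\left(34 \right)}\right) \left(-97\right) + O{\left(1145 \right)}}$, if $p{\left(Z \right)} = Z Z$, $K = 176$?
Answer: $\sqrt{-129301 + 146 i \sqrt{123}} \approx 2.251 + 359.59 i$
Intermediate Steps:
$k{\left(Q,I \right)} = 6 - 2 Q^{2}$ ($k{\left(Q,I \right)} = - 2 \left(Q Q - 3\right) = - 2 \left(Q^{2} - 3\right) = - 2 \left(-3 + Q^{2}\right) = 6 - 2 Q^{2}$)
$O{\left(L \right)} = \sqrt{182 - 2 L^{2}}$ ($O{\left(L \right)} = \sqrt{176 - \left(-6 + 2 L^{2}\right)} = \sqrt{182 - 2 L^{2}}$)
$p{\left(Z \right)} = Z^{2}$
$\sqrt{\left(177 + p{\left(34 \right)}\right) \left(-97\right) + O{\left(1145 \right)}} = \sqrt{\left(177 + 34^{2}\right) \left(-97\right) + \sqrt{182 - 2 \cdot 1145^{2}}} = \sqrt{\left(177 + 1156\right) \left(-97\right) + \sqrt{182 - 2622050}} = \sqrt{1333 \left(-97\right) + \sqrt{182 - 2622050}} = \sqrt{-129301 + \sqrt{-2621868}} = \sqrt{-129301 + 146 i \sqrt{123}}$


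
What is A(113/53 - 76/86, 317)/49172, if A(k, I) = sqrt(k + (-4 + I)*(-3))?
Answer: I*sqrt(304408309)/28015747 ≈ 0.00062277*I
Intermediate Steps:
A(k, I) = sqrt(12 + k - 3*I) (A(k, I) = sqrt(k + (12 - 3*I)) = sqrt(12 + k - 3*I))
A(113/53 - 76/86, 317)/49172 = sqrt(12 + (113/53 - 76/86) - 3*317)/49172 = sqrt(12 + (113*(1/53) - 76*1/86) - 951)*(1/49172) = sqrt(12 + (113/53 - 38/43) - 951)*(1/49172) = sqrt(12 + 2845/2279 - 951)*(1/49172) = sqrt(-2137136/2279)*(1/49172) = (4*I*sqrt(304408309)/2279)*(1/49172) = I*sqrt(304408309)/28015747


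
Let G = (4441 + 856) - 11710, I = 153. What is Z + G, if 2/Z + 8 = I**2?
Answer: -150070611/23401 ≈ -6413.0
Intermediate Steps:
Z = 2/23401 (Z = 2/(-8 + 153**2) = 2/(-8 + 23409) = 2/23401 ≈ 8.5466e-5)
G = -6413 (G = 5297 - 11710 = -6413)
Z + G = 2/23401 - 6413 = -150070611/23401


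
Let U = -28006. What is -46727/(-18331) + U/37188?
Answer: 612152845/340846614 ≈ 1.7960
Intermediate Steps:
-46727/(-18331) + U/37188 = -46727/(-18331) - 28006/37188 = -46727*(-1/18331) - 28006*1/37188 = 46727/18331 - 14003/18594 = 612152845/340846614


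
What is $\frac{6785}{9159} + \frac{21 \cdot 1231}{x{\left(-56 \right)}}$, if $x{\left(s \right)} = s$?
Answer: $- \frac{33769907}{73272} \approx -460.88$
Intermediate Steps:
$\frac{6785}{9159} + \frac{21 \cdot 1231}{x{\left(-56 \right)}} = \frac{6785}{9159} + \frac{21 \cdot 1231}{-56} = 6785 \cdot \frac{1}{9159} + 25851 \left(- \frac{1}{56}\right) = \frac{6785}{9159} - \frac{3693}{8} = - \frac{33769907}{73272}$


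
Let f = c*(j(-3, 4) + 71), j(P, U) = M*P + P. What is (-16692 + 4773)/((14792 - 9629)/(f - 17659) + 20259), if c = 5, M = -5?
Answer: -68510412/116447011 ≈ -0.58834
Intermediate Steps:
j(P, U) = -4*P (j(P, U) = -5*P + P = -4*P)
f = 415 (f = 5*(-4*(-3) + 71) = 5*(12 + 71) = 5*83 = 415)
(-16692 + 4773)/((14792 - 9629)/(f - 17659) + 20259) = (-16692 + 4773)/((14792 - 9629)/(415 - 17659) + 20259) = -11919/(5163/(-17244) + 20259) = -11919/(5163*(-1/17244) + 20259) = -11919/(-1721/5748 + 20259) = -11919/116447011/5748 = -11919*5748/116447011 = -68510412/116447011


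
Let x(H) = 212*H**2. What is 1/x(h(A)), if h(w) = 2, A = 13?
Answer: 1/848 ≈ 0.0011792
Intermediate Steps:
1/x(h(A)) = 1/(212*2**2) = 1/(212*4) = 1/848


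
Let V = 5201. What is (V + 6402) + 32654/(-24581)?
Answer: 285180689/24581 ≈ 11602.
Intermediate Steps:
(V + 6402) + 32654/(-24581) = (5201 + 6402) + 32654/(-24581) = 11603 + 32654*(-1/24581) = 11603 - 32654/24581 = 285180689/24581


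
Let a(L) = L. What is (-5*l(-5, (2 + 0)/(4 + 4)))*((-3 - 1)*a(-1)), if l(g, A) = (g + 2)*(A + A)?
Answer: 30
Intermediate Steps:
l(g, A) = 2*A*(2 + g) (l(g, A) = (2 + g)*(2*A) = 2*A*(2 + g))
(-5*l(-5, (2 + 0)/(4 + 4)))*((-3 - 1)*a(-1)) = (-10*(2 + 0)/(4 + 4)*(2 - 5))*((-3 - 1)*(-1)) = (-10*2/8*(-3))*(-4*(-1)) = -10*2*(⅛)*(-3)*4 = -10*(-3)/4*4 = -5*(-3/2)*4 = (15/2)*4 = 30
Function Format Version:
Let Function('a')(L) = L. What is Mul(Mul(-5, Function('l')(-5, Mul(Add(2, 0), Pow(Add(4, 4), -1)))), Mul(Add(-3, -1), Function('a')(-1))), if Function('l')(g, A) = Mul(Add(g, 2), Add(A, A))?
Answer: 30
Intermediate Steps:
Function('l')(g, A) = Mul(2, A, Add(2, g)) (Function('l')(g, A) = Mul(Add(2, g), Mul(2, A)) = Mul(2, A, Add(2, g)))
Mul(Mul(-5, Function('l')(-5, Mul(Add(2, 0), Pow(Add(4, 4), -1)))), Mul(Add(-3, -1), Function('a')(-1))) = Mul(Mul(-5, Mul(2, Mul(Add(2, 0), Pow(Add(4, 4), -1)), Add(2, -5))), Mul(Add(-3, -1), -1)) = Mul(Mul(-5, Mul(2, Mul(2, Pow(8, -1)), -3)), Mul(-4, -1)) = Mul(Mul(-5, Mul(2, Mul(2, Rational(1, 8)), -3)), 4) = Mul(Mul(-5, Mul(2, Rational(1, 4), -3)), 4) = Mul(Mul(-5, Rational(-3, 2)), 4) = Mul(Rational(15, 2), 4) = 30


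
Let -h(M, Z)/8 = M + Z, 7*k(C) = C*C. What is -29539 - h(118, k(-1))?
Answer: -200157/7 ≈ -28594.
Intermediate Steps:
k(C) = C²/7 (k(C) = (C*C)/7 = C²/7)
h(M, Z) = -8*M - 8*Z (h(M, Z) = -8*(M + Z) = -8*M - 8*Z)
-29539 - h(118, k(-1)) = -29539 - (-8*118 - 8*(-1)²/7) = -29539 - (-944 - 8/7) = -29539 - 1*(-6616/7) = -29539 + 6616/7 = -200157/7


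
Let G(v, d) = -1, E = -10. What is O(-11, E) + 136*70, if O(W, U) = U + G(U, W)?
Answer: 9509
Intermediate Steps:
O(W, U) = -1 + U (O(W, U) = U - 1 = -1 + U)
O(-11, E) + 136*70 = (-1 - 10) + 136*70 = -11 + 9520 = 9509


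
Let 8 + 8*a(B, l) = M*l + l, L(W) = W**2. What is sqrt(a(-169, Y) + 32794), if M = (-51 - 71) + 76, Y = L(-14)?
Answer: sqrt(126762)/2 ≈ 178.02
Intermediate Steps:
Y = 196 (Y = (-14)**2 = 196)
M = -46 (M = -122 + 76 = -46)
a(B, l) = -1 - 45*l/8 (a(B, l) = -1 + (-46*l + l)/8 = -1 + (-45*l)/8 = -1 - 45*l/8)
sqrt(a(-169, Y) + 32794) = sqrt((-1 - 45/8*196) + 32794) = sqrt((-1 - 2205/2) + 32794) = sqrt(-2207/2 + 32794) = sqrt(63381/2) = sqrt(126762)/2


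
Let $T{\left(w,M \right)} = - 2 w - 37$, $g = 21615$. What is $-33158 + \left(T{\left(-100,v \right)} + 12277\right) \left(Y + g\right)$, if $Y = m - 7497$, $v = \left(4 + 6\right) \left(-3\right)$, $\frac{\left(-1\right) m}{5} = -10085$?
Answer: $802881762$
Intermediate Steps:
$m = 50425$ ($m = \left(-5\right) \left(-10085\right) = 50425$)
$v = -30$ ($v = 10 \left(-3\right) = -30$)
$Y = 42928$ ($Y = 50425 - 7497 = 42928$)
$T{\left(w,M \right)} = -37 - 2 w$
$-33158 + \left(T{\left(-100,v \right)} + 12277\right) \left(Y + g\right) = -33158 + \left(\left(-37 - -200\right) + 12277\right) \left(42928 + 21615\right) = -33158 + \left(\left(-37 + 200\right) + 12277\right) 64543 = -33158 + \left(163 + 12277\right) 64543 = -33158 + 12440 \cdot 64543 = -33158 + 802914920 = 802881762$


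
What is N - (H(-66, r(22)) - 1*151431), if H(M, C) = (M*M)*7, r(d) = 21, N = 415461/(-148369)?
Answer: 17943183030/148369 ≈ 1.2094e+5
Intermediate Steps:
N = -415461/148369 (N = 415461*(-1/148369) = -415461/148369 ≈ -2.8002)
H(M, C) = 7*M**2 (H(M, C) = M**2*7 = 7*M**2)
N - (H(-66, r(22)) - 1*151431) = -415461/148369 - (7*(-66)**2 - 1*151431) = -415461/148369 - (7*4356 - 151431) = -415461/148369 - (30492 - 151431) = -415461/148369 - 1*(-120939) = -415461/148369 + 120939 = 17943183030/148369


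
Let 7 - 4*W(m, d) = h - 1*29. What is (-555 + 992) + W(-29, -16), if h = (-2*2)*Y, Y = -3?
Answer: 443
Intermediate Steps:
h = 12 (h = -2*2*(-3) = -4*(-3) = 12)
W(m, d) = 6 (W(m, d) = 7/4 - (12 - 1*29)/4 = 7/4 - (12 - 29)/4 = 7/4 - 1/4*(-17) = 7/4 + 17/4 = 6)
(-555 + 992) + W(-29, -16) = (-555 + 992) + 6 = 437 + 6 = 443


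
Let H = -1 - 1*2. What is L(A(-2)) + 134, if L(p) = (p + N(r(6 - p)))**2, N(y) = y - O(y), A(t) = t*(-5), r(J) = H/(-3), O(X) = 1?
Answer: 234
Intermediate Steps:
H = -3 (H = -1 - 2 = -3)
r(J) = 1 (r(J) = -3/(-3) = -3*(-1/3) = 1)
A(t) = -5*t
N(y) = -1 + y (N(y) = y - 1*1 = y - 1 = -1 + y)
L(p) = p**2 (L(p) = (p + (-1 + 1))**2 = (p + 0)**2 = p**2)
L(A(-2)) + 134 = (-5*(-2))**2 + 134 = 10**2 + 134 = 100 + 134 = 234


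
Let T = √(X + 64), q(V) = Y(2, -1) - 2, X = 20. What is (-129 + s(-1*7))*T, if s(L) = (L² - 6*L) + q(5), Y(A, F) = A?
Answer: -76*√21 ≈ -348.28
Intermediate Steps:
q(V) = 0 (q(V) = 2 - 2 = 0)
T = 2*√21 (T = √(20 + 64) = √84 = 2*√21 ≈ 9.1651)
s(L) = L² - 6*L (s(L) = (L² - 6*L) + 0 = L² - 6*L)
(-129 + s(-1*7))*T = (-129 + (-1*7)*(-6 - 1*7))*(2*√21) = (-129 - 7*(-6 - 7))*(2*√21) = (-129 - 7*(-13))*(2*√21) = (-129 + 91)*(2*√21) = -76*√21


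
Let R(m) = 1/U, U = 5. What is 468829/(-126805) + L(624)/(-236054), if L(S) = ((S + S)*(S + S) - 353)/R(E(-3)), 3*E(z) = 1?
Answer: -22406971909/610874030 ≈ -36.680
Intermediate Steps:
E(z) = 1/3 (E(z) = (1/3)*1 = 1/3)
R(m) = 1/5
L(S) = -1765 + 20*S**2 (L(S) = ((S + S)*(S + S) - 353)/(1/5) = ((2*S)*(2*S) - 353)*5 = (4*S**2 - 353)*5 = (-353 + 4*S**2)*5 = -1765 + 20*S**2)
468829/(-126805) + L(624)/(-236054) = 468829/(-126805) + (-1765 + 20*624**2)/(-236054) = 468829*(-1/126805) + (-1765 + 20*389376)*(-1/236054) = -468829/126805 + (-1765 + 7787520)*(-1/236054) = -468829/126805 + 7785755*(-1/236054) = -468829/126805 - 7785755/236054 = -22406971909/610874030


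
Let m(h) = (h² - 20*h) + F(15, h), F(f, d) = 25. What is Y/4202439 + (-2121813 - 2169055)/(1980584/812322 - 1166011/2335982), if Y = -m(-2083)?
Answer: -1555327331340856417062346/702844968912487377 ≈ -2.2129e+6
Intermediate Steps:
m(h) = 25 + h² - 20*h (m(h) = (h² - 20*h) + 25 = 25 + h² - 20*h)
Y = -4380574 (Y = -(25 + (-2083)² - 20*(-2083)) = -(25 + 4338889 + 41660) = -1*4380574 = -4380574)
Y/4202439 + (-2121813 - 2169055)/(1980584/812322 - 1166011/2335982) = -4380574/4202439 + (-2121813 - 2169055)/(1980584/812322 - 1166011/2335982) = -4380574*1/4202439 - 4290868/(1980584*(1/812322) - 1166011*1/2335982) = -4380574/4202439 - 4290868/(990292/406161 - 106001/212362) = -4380574/4202439 - 4290868/167246917543/86253162282 = -4380574/4202439 - 4290868*86253162282/167246917543 = -4380574/4202439 - 370100933934640776/167246917543 = -1555327331340856417062346/702844968912487377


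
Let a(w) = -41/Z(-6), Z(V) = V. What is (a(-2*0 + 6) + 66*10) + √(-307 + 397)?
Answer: 4001/6 + 3*√10 ≈ 676.32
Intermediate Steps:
a(w) = 41/6 (a(w) = -41/(-6) = -41*(-⅙) = 41/6)
(a(-2*0 + 6) + 66*10) + √(-307 + 397) = (41/6 + 66*10) + √(-307 + 397) = (41/6 + 660) + √90 = 4001/6 + 3*√10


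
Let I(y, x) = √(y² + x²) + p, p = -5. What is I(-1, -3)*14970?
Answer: -74850 + 14970*√10 ≈ -27511.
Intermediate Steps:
I(y, x) = -5 + √(x² + y²) (I(y, x) = √(y² + x²) - 5 = √(x² + y²) - 5 = -5 + √(x² + y²))
I(-1, -3)*14970 = (-5 + √((-3)² + (-1)²))*14970 = (-5 + √(9 + 1))*14970 = (-5 + √10)*14970 = -74850 + 14970*√10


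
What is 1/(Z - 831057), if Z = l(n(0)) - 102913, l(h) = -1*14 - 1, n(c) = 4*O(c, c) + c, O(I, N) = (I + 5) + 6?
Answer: -1/933985 ≈ -1.0707e-6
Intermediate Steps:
O(I, N) = 11 + I (O(I, N) = (5 + I) + 6 = 11 + I)
n(c) = 44 + 5*c (n(c) = 4*(11 + c) + c = (44 + 4*c) + c = 44 + 5*c)
l(h) = -15 (l(h) = -14 - 1 = -15)
Z = -102928 (Z = -15 - 102913 = -102928)
1/(Z - 831057) = 1/(-102928 - 831057) = 1/(-933985) = -1/933985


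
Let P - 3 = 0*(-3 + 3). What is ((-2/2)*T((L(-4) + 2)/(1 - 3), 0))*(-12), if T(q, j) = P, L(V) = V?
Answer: 36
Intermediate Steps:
P = 3 (P = 3 + 0*(-3 + 3) = 3 + 0*0 = 3 + 0 = 3)
T(q, j) = 3
((-2/2)*T((L(-4) + 2)/(1 - 3), 0))*(-12) = (-2/2*3)*(-12) = (-2*1/2*3)*(-12) = -1*3*(-12) = -3*(-12) = 36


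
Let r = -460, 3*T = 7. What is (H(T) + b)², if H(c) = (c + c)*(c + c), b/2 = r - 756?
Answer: 470542864/81 ≈ 5.8092e+6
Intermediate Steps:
T = 7/3 (T = (⅓)*7 = 7/3 ≈ 2.3333)
b = -2432 (b = 2*(-460 - 756) = 2*(-1216) = -2432)
H(c) = 4*c² (H(c) = (2*c)*(2*c) = 4*c²)
(H(T) + b)² = (4*(7/3)² - 2432)² = (4*(49/9) - 2432)² = (196/9 - 2432)² = (-21692/9)² = 470542864/81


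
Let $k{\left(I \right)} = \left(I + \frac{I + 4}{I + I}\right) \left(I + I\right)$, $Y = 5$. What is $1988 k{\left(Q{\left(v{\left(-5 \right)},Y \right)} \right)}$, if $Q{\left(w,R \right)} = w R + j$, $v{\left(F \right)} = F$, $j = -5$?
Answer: $3526712$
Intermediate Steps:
$Q{\left(w,R \right)} = -5 + R w$ ($Q{\left(w,R \right)} = w R - 5 = R w - 5 = -5 + R w$)
$k{\left(I \right)} = 2 I \left(I + \frac{4 + I}{2 I}\right)$ ($k{\left(I \right)} = \left(I + \frac{4 + I}{2 I}\right) 2 I = 2 I \left(I + \frac{4 + I}{2 I}\right)$)
$1988 k{\left(Q{\left(v{\left(-5 \right)},Y \right)} \right)} = 1988 \left(4 + \left(-5 + 5 \left(-5\right)\right) + 2 \left(-5 + 5 \left(-5\right)\right)^{2}\right) = 1988 \left(4 - 30 + 2 \left(-5 - 25\right)^{2}\right) = 1988 \left(4 - 30 + 2 \left(-30\right)^{2}\right) = 1988 \left(4 - 30 + 2 \cdot 900\right) = 1988 \left(4 - 30 + 1800\right) = 1988 \cdot 1774 = 3526712$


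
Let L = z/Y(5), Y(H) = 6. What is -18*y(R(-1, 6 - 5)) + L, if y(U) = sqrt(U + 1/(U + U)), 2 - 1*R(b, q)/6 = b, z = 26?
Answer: 13/3 - 3*sqrt(649) ≈ -72.093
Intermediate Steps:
R(b, q) = 12 - 6*b
y(U) = sqrt(U + 1/(2*U))
L = 13/3 (L = 26/6 = 26*(1/6) = 13/3 ≈ 4.3333)
-18*y(R(-1, 6 - 5)) + L = -9*sqrt(2/(12 - 6*(-1)) + 4*(12 - 6*(-1))) + 13/3 = -9*sqrt(2/(12 + 6) + 4*(12 + 6)) + 13/3 = -9*sqrt(2/18 + 4*18) + 13/3 = -9*sqrt(2*(1/18) + 72) + 13/3 = -9*sqrt(1/9 + 72) + 13/3 = -9*sqrt(649/9) + 13/3 = -9*sqrt(649)/3 + 13/3 = -3*sqrt(649) + 13/3 = 13/3 - 3*sqrt(649)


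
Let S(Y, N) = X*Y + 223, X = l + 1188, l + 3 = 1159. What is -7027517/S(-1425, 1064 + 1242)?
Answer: 7027517/3339977 ≈ 2.1041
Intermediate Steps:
l = 1156 (l = -3 + 1159 = 1156)
X = 2344 (X = 1156 + 1188 = 2344)
S(Y, N) = 223 + 2344*Y (S(Y, N) = 2344*Y + 223 = 223 + 2344*Y)
-7027517/S(-1425, 1064 + 1242) = -7027517/(223 + 2344*(-1425)) = -7027517/(223 - 3340200) = -7027517/(-3339977) = -7027517*(-1/3339977) = 7027517/3339977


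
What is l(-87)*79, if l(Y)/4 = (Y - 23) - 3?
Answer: -35708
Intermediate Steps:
l(Y) = -104 + 4*Y (l(Y) = 4*((Y - 23) - 3) = 4*((-23 + Y) - 3) = 4*(-26 + Y) = -104 + 4*Y)
l(-87)*79 = (-104 + 4*(-87))*79 = (-104 - 348)*79 = -452*79 = -35708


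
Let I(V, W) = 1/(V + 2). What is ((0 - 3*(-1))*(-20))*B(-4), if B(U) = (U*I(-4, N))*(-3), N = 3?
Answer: 360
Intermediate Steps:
I(V, W) = 1/(2 + V)
B(U) = 3*U/2 (B(U) = (U/(2 - 4))*(-3) = (U/(-2))*(-3) = (U*(-½))*(-3) = -U/2*(-3) = 3*U/2)
((0 - 3*(-1))*(-20))*B(-4) = ((0 - 3*(-1))*(-20))*((3/2)*(-4)) = ((0 + 3)*(-20))*(-6) = (3*(-20))*(-6) = -60*(-6) = 360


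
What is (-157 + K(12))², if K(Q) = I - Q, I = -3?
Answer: 29584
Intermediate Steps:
K(Q) = -3 - Q
(-157 + K(12))² = (-157 + (-3 - 1*12))² = (-157 + (-3 - 12))² = (-157 - 15)² = (-172)² = 29584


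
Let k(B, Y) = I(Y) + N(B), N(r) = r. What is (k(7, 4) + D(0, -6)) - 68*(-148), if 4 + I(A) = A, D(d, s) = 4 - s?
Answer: 10081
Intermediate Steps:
I(A) = -4 + A
k(B, Y) = -4 + B + Y (k(B, Y) = (-4 + Y) + B = -4 + B + Y)
(k(7, 4) + D(0, -6)) - 68*(-148) = ((-4 + 7 + 4) + (4 - 1*(-6))) - 68*(-148) = (7 + (4 + 6)) + 10064 = (7 + 10) + 10064 = 17 + 10064 = 10081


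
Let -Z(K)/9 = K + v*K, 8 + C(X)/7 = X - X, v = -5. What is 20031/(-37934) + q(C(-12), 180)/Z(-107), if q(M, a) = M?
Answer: -18758777/36530442 ≈ -0.51351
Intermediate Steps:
C(X) = -56 (C(X) = -56 + 7*(X - X) = -56 + 7*0 = -56 + 0 = -56)
Z(K) = 36*K (Z(K) = -9*(K - 5*K) = -(-36)*K = 36*K)
20031/(-37934) + q(C(-12), 180)/Z(-107) = 20031/(-37934) - 56/(36*(-107)) = 20031*(-1/37934) - 56/(-3852) = -20031/37934 - 56*(-1/3852) = -20031/37934 + 14/963 = -18758777/36530442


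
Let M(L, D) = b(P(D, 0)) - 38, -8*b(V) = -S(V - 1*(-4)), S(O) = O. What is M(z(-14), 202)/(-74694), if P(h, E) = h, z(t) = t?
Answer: 49/298776 ≈ 0.00016400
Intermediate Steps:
b(V) = ½ + V/8 (b(V) = -(-1)*(V - 1*(-4))/8 = -(-1)*(V + 4)/8 = -(-1)*(4 + V)/8 = -(-4 - V)/8 = ½ + V/8)
M(L, D) = -75/2 + D/8 (M(L, D) = (½ + D/8) - 38 = -75/2 + D/8)
M(z(-14), 202)/(-74694) = (-75/2 + (⅛)*202)/(-74694) = (-75/2 + 101/4)*(-1/74694) = -49/4*(-1/74694) = 49/298776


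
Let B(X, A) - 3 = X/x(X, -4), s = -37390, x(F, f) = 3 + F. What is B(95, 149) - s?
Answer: 3664609/98 ≈ 37394.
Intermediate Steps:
B(X, A) = 3 + X/(3 + X)
B(95, 149) - s = (9 + 4*95)/(3 + 95) - 1*(-37390) = (9 + 380)/98 + 37390 = (1/98)*389 + 37390 = 389/98 + 37390 = 3664609/98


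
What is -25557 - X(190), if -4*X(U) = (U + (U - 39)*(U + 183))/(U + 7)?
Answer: -20082403/788 ≈ -25485.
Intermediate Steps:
X(U) = -(U + (-39 + U)*(183 + U))/(4*(7 + U)) (X(U) = -(U + (U - 39)*(U + 183))/(4*(U + 7)) = -(U + (-39 + U)*(183 + U))/(4*(7 + U)))
-25557 - X(190) = -25557 - (7137 - 1*190² - 145*190)/(4*(7 + 190)) = -25557 - (7137 - 1*36100 - 27550)/(4*197) = -25557 - (7137 - 36100 - 27550)/(4*197) = -25557 - (-56513)/(4*197) = -25557 - 1*(-56513/788) = -25557 + 56513/788 = -20082403/788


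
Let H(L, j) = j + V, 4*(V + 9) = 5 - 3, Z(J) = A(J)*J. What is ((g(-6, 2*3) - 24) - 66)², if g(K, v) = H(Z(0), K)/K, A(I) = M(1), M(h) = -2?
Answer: 1104601/144 ≈ 7670.8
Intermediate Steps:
A(I) = -2
Z(J) = -2*J
V = -17/2 (V = -9 + (5 - 3)/4 = -9 + (¼)*2 = -9 + ½ = -17/2 ≈ -8.5000)
H(L, j) = -17/2 + j (H(L, j) = j - 17/2 = -17/2 + j)
g(K, v) = (-17/2 + K)/K
((g(-6, 2*3) - 24) - 66)² = (((-17/2 - 6)/(-6) - 24) - 66)² = ((-⅙*(-29/2) - 24) - 66)² = ((29/12 - 24) - 66)² = (-259/12 - 66)² = (-1051/12)² = 1104601/144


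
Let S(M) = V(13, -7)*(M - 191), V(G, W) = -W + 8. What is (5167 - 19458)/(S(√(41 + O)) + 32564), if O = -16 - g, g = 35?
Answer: -424428409/882032851 + 214365*I*√10/882032851 ≈ -0.48119 + 0.00076855*I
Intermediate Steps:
O = -51 (O = -16 - 1*35 = -16 - 35 = -51)
V(G, W) = 8 - W
S(M) = -2865 + 15*M (S(M) = (8 - 1*(-7))*(M - 191) = (8 + 7)*(-191 + M) = 15*(-191 + M) = -2865 + 15*M)
(5167 - 19458)/(S(√(41 + O)) + 32564) = (5167 - 19458)/((-2865 + 15*√(41 - 51)) + 32564) = -14291/((-2865 + 15*√(-10)) + 32564) = -14291/((-2865 + 15*(I*√10)) + 32564) = -14291/((-2865 + 15*I*√10) + 32564) = -14291/(29699 + 15*I*√10)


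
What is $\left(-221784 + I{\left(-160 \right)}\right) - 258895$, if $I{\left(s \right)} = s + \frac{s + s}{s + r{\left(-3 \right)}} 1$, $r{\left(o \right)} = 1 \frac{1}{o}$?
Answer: $- \frac{231282599}{481} \approx -4.8084 \cdot 10^{5}$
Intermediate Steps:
$r{\left(o \right)} = \frac{1}{o}$
$I{\left(s \right)} = s + \frac{2 s}{- \frac{1}{3} + s}$ ($I{\left(s \right)} = s + \frac{s + s}{s + \frac{1}{-3}} \cdot 1 = s + \frac{2 s}{s - \frac{1}{3}} \cdot 1 = s + \frac{2 s}{- \frac{1}{3} + s} 1 = s + \frac{2 s}{- \frac{1}{3} + s}$)
$\left(-221784 + I{\left(-160 \right)}\right) - 258895 = \left(-221784 - \frac{160 \left(5 + 3 \left(-160\right)\right)}{-1 + 3 \left(-160\right)}\right) - 258895 = \left(-221784 - \frac{160 \left(5 - 480\right)}{-1 - 480}\right) - 258895 = \left(-221784 - 160 \frac{1}{-481} \left(-475\right)\right) - 258895 = \left(-221784 - \left(- \frac{160}{481}\right) \left(-475\right)\right) - 258895 = \left(-221784 - \frac{76000}{481}\right) - 258895 = - \frac{106754104}{481} - 258895 = - \frac{231282599}{481}$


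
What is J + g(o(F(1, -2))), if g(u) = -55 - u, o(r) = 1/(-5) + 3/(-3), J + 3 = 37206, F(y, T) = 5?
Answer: 185746/5 ≈ 37149.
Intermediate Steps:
J = 37203 (J = -3 + 37206 = 37203)
o(r) = -6/5 (o(r) = 1*(-⅕) + 3*(-⅓) = -⅕ - 1 = -6/5)
J + g(o(F(1, -2))) = 37203 + (-55 - 1*(-6/5)) = 37203 + (-55 + 6/5) = 37203 - 269/5 = 185746/5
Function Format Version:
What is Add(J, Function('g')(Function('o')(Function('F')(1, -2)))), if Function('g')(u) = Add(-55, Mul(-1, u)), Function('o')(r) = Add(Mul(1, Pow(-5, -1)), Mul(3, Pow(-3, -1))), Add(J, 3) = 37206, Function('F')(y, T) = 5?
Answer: Rational(185746, 5) ≈ 37149.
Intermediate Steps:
J = 37203 (J = Add(-3, 37206) = 37203)
Function('o')(r) = Rational(-6, 5) (Function('o')(r) = Add(Mul(1, Rational(-1, 5)), Mul(3, Rational(-1, 3))) = Add(Rational(-1, 5), -1) = Rational(-6, 5))
Add(J, Function('g')(Function('o')(Function('F')(1, -2)))) = Add(37203, Add(-55, Mul(-1, Rational(-6, 5)))) = Add(37203, Add(-55, Rational(6, 5))) = Add(37203, Rational(-269, 5)) = Rational(185746, 5)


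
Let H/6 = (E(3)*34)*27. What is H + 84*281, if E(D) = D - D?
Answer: 23604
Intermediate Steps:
E(D) = 0
H = 0 (H = 6*((0*34)*27) = 6*(0*27) = 6*0 = 0)
H + 84*281 = 0 + 84*281 = 0 + 23604 = 23604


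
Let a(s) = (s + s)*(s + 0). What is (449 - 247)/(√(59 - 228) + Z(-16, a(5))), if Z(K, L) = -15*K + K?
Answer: 45248/50345 - 2626*I/50345 ≈ 0.89876 - 0.05216*I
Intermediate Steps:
a(s) = 2*s² (a(s) = (2*s)*s = 2*s²)
Z(K, L) = -14*K
(449 - 247)/(√(59 - 228) + Z(-16, a(5))) = (449 - 247)/(√(59 - 228) - 14*(-16)) = 202/(√(-169) + 224) = 202/(13*I + 224) = 202/(224 + 13*I) = 202*((224 - 13*I)/50345) = 202*(224 - 13*I)/50345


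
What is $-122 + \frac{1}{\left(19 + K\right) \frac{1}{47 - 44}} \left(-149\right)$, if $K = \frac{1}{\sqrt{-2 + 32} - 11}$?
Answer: $- \frac{2362447}{16217} - \frac{447 \sqrt{30}}{32434} \approx -145.75$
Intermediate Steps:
$K = \frac{1}{-11 + \sqrt{30}}$ ($K = \frac{1}{\sqrt{30} - 11} = \frac{1}{-11 + \sqrt{30}} \approx -0.18107$)
$-122 + \frac{1}{\left(19 + K\right) \frac{1}{47 - 44}} \left(-149\right) = -122 + \frac{1}{\left(19 - \left(\frac{11}{91} + \frac{\sqrt{30}}{91}\right)\right) \frac{1}{47 - 44}} \left(-149\right) = -122 + \frac{1}{\left(\frac{1718}{91} - \frac{\sqrt{30}}{91}\right) \frac{1}{3}} \left(-149\right) = -122 + \frac{1}{\frac{1718}{273} - \frac{\sqrt{30}}{273}} \left(-149\right) = -122 - \frac{149}{\frac{1718}{273} - \frac{\sqrt{30}}{273}}$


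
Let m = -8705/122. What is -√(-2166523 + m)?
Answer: -I*√32247590342/122 ≈ -1471.9*I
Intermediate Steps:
m = -8705/122 (m = -8705*1/122 = -8705/122 ≈ -71.352)
-√(-2166523 + m) = -√(-2166523 - 8705/122) = -√(-264324511/122) = -I*√32247590342/122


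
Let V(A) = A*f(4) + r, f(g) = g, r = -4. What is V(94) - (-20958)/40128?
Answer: 2491429/6688 ≈ 372.52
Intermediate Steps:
V(A) = -4 + 4*A (V(A) = A*4 - 4 = 4*A - 4 = -4 + 4*A)
V(94) - (-20958)/40128 = (-4 + 4*94) - (-20958)/40128 = (-4 + 376) - (-20958)/40128 = 372 - 1*(-3493/6688) = 372 + 3493/6688 = 2491429/6688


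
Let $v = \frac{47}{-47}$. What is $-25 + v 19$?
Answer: $-44$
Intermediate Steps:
$v = -1$ ($v = 47 \left(- \frac{1}{47}\right) = -1$)
$-25 + v 19 = -25 - 19 = -44$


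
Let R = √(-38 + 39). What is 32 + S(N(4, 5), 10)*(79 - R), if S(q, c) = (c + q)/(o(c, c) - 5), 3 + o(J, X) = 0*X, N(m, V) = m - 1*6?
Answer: -46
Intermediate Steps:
N(m, V) = -6 + m (N(m, V) = m - 6 = -6 + m)
o(J, X) = -3 (o(J, X) = -3 + 0*X = -3 + 0 = -3)
S(q, c) = -c/8 - q/8 (S(q, c) = (c + q)/(-3 - 5) = (c + q)/(-8) = (c + q)*(-⅛) = -c/8 - q/8)
R = 1 (R = √1 = 1)
32 + S(N(4, 5), 10)*(79 - R) = 32 + (-⅛*10 - (-6 + 4)/8)*(79 - 1*1) = 32 + (-5/4 - ⅛*(-2))*(79 - 1) = 32 + (-5/4 + ¼)*78 = 32 - 1*78 = 32 - 78 = -46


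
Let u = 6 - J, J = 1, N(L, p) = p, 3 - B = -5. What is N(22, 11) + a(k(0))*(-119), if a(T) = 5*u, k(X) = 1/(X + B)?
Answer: -2964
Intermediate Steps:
B = 8 (B = 3 - 1*(-5) = 3 + 5 = 8)
u = 5 (u = 6 - 1*1 = 6 - 1 = 5)
k(X) = 1/(8 + X) (k(X) = 1/(X + 8) = 1/(8 + X))
a(T) = 25 (a(T) = 5*5 = 25)
N(22, 11) + a(k(0))*(-119) = 11 + 25*(-119) = 11 - 2975 = -2964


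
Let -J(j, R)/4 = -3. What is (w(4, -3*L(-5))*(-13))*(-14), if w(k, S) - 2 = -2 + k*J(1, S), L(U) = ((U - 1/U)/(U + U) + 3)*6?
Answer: 8736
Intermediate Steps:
J(j, R) = 12 (J(j, R) = -4*(-3) = 12)
L(U) = 18 + 3*(U - 1/U)/U (L(U) = ((U - 1/U)/((2*U)) + 3)*6 = ((U - 1/U)*(1/(2*U)) + 3)*6 = ((U - 1/U)/(2*U) + 3)*6 = (3 + (U - 1/U)/(2*U))*6 = 18 + 3*(U - 1/U)/U)
w(k, S) = 12*k (w(k, S) = 2 + (-2 + k*12) = 2 + (-2 + 12*k) = 12*k)
(w(4, -3*L(-5))*(-13))*(-14) = ((12*4)*(-13))*(-14) = (48*(-13))*(-14) = -624*(-14) = 8736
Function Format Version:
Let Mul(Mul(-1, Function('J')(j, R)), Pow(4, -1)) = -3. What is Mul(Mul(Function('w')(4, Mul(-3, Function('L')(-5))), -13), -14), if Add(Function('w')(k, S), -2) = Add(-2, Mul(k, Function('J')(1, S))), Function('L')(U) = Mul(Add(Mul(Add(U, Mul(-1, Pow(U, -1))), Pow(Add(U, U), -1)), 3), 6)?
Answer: 8736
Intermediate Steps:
Function('J')(j, R) = 12 (Function('J')(j, R) = Mul(-4, -3) = 12)
Function('L')(U) = Add(18, Mul(3, Pow(U, -1), Add(U, Mul(-1, Pow(U, -1))))) (Function('L')(U) = Mul(Add(Mul(Add(U, Mul(-1, Pow(U, -1))), Pow(Mul(2, U), -1)), 3), 6) = Mul(Add(Mul(Add(U, Mul(-1, Pow(U, -1))), Mul(Rational(1, 2), Pow(U, -1))), 3), 6) = Mul(Add(Mul(Rational(1, 2), Pow(U, -1), Add(U, Mul(-1, Pow(U, -1)))), 3), 6) = Mul(Add(3, Mul(Rational(1, 2), Pow(U, -1), Add(U, Mul(-1, Pow(U, -1))))), 6) = Add(18, Mul(3, Pow(U, -1), Add(U, Mul(-1, Pow(U, -1))))))
Function('w')(k, S) = Mul(12, k) (Function('w')(k, S) = Add(2, Add(-2, Mul(k, 12))) = Add(2, Add(-2, Mul(12, k))) = Mul(12, k))
Mul(Mul(Function('w')(4, Mul(-3, Function('L')(-5))), -13), -14) = Mul(Mul(Mul(12, 4), -13), -14) = Mul(Mul(48, -13), -14) = Mul(-624, -14) = 8736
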